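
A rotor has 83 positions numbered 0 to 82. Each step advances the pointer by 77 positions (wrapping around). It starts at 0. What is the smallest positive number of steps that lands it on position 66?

72

77⁻¹ ≡ 69 (mod 83) because 77·69 = 5313 = 64·83 + 1.
Multiplying both sides by 69: x ≡ 69·66 = 4554 ≡ 72 (mod 83).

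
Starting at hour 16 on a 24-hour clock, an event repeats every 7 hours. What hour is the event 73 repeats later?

73·7 = 511.
Dividing 511 by 24 gives quotient 21 and remainder 7.
(16 + 7) mod 24 = 23.

23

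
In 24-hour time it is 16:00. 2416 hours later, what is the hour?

2416 = 100·24 + 16, so 2416 mod 24 = 16.
(16 + 16) mod 24 = 8.

8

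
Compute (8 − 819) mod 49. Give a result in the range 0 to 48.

819 mod 49 = 35 (since 16·49 = 784).
(8 − 35) mod 49 = 22.

22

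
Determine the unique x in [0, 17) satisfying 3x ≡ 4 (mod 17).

7

The inverse of 3 mod 17 is 6 (since 3·6 = 18 ≡ 1).
So x ≡ 6·4 = 24 ≡ 7 (mod 17).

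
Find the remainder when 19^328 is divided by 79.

73

By repeated squaring mod 79: 19^1≡19, 19^2≡45, 19^4≡50, 19^8≡51, 19^16≡73, 19^32≡36, 19^64≡32, 19^128≡76, 19^256≡9.
328 = 8 + 64 + 256, so 19^328 ≡ 51·32·9 ≡ 73 (mod 79).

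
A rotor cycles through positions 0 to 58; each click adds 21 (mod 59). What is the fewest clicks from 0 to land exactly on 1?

45

21·45 = 945 = 16·59 + 1, so 21⁻¹ ≡ 45 (mod 59).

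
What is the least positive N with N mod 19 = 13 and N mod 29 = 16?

x ≡ 13 (mod 19) gives x ∈ {13, 32, 51, 70, 89, 108, 127, 146, …}.
The first of these with x mod 29 = 16 is 393.

393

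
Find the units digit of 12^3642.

4

Powers of 2 mod 10 repeat with period 4: 2, 4, 8, 6.
3642 leaves remainder 2 on division by 4, so 12^3642 ends in 4.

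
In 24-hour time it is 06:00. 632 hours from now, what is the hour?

632 − 26·24 = 8, so 632 ≡ 8 (mod 24).
(6 + 8) mod 24 = 14.

14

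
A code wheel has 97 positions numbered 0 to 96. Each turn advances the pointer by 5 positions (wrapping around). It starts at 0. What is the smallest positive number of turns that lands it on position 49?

68

5⁻¹ ≡ 39 (mod 97) because 5·39 = 195 = 2·97 + 1.
So x ≡ 39·49 = 1911 ≡ 68 (mod 97).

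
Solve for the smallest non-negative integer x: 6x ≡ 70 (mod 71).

59

6⁻¹ ≡ 12 (mod 71) because 6·12 = 72 = 1·71 + 1.
Multiplying both sides by 12: x ≡ 12·70 = 840 ≡ 59 (mod 71).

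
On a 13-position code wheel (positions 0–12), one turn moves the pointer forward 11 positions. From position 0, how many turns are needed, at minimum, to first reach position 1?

11·6 = 66 = 5·13 + 1, so 11⁻¹ ≡ 6 (mod 13).

6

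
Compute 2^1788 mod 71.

By repeated squaring mod 71: 2^1≡2, 2^2≡4, 2^4≡16, 2^8≡43, 2^16≡3, 2^32≡9, 2^64≡10, 2^128≡29, 2^256≡60, 2^512≡50, 2^1024≡15.
1788 = 4 + 8 + 16 + 32 + 64 + 128 + 512 + 1024, so 2^1788 ≡ 16·43·3·9·10·29·50·15 ≡ 8 (mod 71).

8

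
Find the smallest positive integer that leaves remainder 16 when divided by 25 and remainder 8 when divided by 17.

Since 17·3 ≡ 1 (mod 25), take x = 8 + 17·((16−8)·3 mod 25) = 8 + 17·24 = 416.
Check: 416 mod 25 = 16, 416 mod 17 = 8.

416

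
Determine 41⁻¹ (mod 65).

41·46 = 1886 = 29·65 + 1, so 41⁻¹ ≡ 46 (mod 65).

46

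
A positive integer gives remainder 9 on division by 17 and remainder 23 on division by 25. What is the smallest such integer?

298

Since 25·15 ≡ 1 (mod 17), take x = 23 + 25·((9−23)·15 mod 17) = 23 + 25·11 = 298.
Check: 298 mod 17 = 9, 298 mod 25 = 23.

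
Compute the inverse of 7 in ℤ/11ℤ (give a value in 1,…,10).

11 = 1·7 + 4
7 = 1·4 + 3
4 = 1·3 + 1
3 = 3·1 + 0
Back-substituting gives 7·8 ≡ 1 (mod 11).

8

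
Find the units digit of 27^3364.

Last digits of 7^n: 7, 9, 3, 1 (period 4).
3364 mod 4 = 0, so the last digit matches 7^4 = 1.

1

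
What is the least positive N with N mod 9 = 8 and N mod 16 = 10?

26

x ≡ 8 (mod 9) gives x ∈ {8, 17, 26}.
The first of these with x mod 16 = 10 is 26.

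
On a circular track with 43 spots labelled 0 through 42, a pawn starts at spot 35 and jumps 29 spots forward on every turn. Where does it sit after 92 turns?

92·29 = 2668.
Dividing 2668 by 43 gives quotient 62 and remainder 2.
(35 + 2) mod 43 = 37.

37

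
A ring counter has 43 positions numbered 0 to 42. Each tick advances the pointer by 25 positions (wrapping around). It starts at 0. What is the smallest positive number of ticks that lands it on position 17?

11

25⁻¹ ≡ 31 (mod 43) because 25·31 = 775 = 18·43 + 1.
So x ≡ 31·17 = 527 ≡ 11 (mod 43).
Check: 25·11 = 275 = 6·43 + 17.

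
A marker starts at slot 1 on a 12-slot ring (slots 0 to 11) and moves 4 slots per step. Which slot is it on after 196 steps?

196·4 = 784.
Dividing 784 by 12 gives quotient 65 and remainder 4.
(1 + 4) mod 12 = 5.

5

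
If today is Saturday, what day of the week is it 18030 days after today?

Thursday

18030 = 2575·7 + 5, so 18030 mod 7 = 5.
Saturday + 5 days → Thursday.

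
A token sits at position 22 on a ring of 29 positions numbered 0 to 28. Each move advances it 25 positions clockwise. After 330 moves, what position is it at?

7

330·25 = 8250.
8250 mod 29 = 14 (since 284·29 = 8236).
(22 + 14) mod 29 = 7.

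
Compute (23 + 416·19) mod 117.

88

416·19 = 7904.
7904 = 67·117 + 65, so 7904 mod 117 = 65.
(23 + 65) mod 117 = 88.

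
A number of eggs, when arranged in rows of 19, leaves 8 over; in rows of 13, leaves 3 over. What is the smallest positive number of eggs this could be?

198

x ≡ 3 (mod 13) gives x ∈ {3, 16, 29, 42, 55, 68, 81, 94, …}.
The first of these with x mod 19 = 8 is 198.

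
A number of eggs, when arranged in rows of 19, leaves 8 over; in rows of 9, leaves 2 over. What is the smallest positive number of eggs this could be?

65

Since 9·17 ≡ 1 (mod 19), take x = 2 + 9·((8−2)·17 mod 19) = 2 + 9·7 = 65.
Check: 65 mod 19 = 8, 65 mod 9 = 2.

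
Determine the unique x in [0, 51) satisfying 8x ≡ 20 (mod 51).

The inverse of 8 mod 51 is 32 (since 8·32 = 256 ≡ 1).
Multiplying both sides by 32: x ≡ 32·20 = 640 ≡ 28 (mod 51).
Check: 8·28 = 224 = 4·51 + 20.

28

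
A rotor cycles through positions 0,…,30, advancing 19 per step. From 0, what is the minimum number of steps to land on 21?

6

19⁻¹ ≡ 18 (mod 31) because 19·18 = 342 = 11·31 + 1.
So x ≡ 18·21 = 378 ≡ 6 (mod 31).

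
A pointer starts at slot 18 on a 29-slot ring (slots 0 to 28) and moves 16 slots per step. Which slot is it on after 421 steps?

421·16 = 6736.
Dividing 6736 by 29 gives quotient 232 and remainder 8.
(18 + 8) mod 29 = 26.

26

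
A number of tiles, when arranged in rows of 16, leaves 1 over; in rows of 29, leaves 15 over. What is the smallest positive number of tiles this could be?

305

x ≡ 1 (mod 16) gives x ∈ {1, 17, 33, 49, 65, 81, 97, 113, …}.
The first of these with x mod 29 = 15 is 305.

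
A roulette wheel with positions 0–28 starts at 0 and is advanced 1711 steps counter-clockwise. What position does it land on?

0

1711 = 59·29 + 0, so 1711 mod 29 = 0.
(0 − 0) mod 29 = 0.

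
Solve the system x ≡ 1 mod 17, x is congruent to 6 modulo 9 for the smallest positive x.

69

x ≡ 6 (mod 9) gives x ∈ {6, 15, 24, 33, 42, 51, 60, 69}.
The first of these with x mod 17 = 1 is 69.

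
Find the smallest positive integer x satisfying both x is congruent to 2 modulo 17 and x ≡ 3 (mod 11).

36

x ≡ 3 (mod 11) gives x ∈ {3, 14, 25, 36}.
The first of these with x mod 17 = 2 is 36.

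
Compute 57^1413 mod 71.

25

By repeated squaring mod 71: 57^1≡57, 57^2≡54, 57^4≡5, 57^8≡25, 57^16≡57, 57^32≡54, 57^64≡5, 57^128≡25, 57^256≡57, 57^512≡54, 57^1024≡5.
1413 = 1 + 4 + 128 + 256 + 1024, so 57^1413 ≡ 57·5·25·57·5 ≡ 25 (mod 71).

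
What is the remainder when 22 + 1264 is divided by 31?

Dividing 1264 by 31 gives quotient 40 and remainder 24.
(22 + 24) mod 31 = 15.

15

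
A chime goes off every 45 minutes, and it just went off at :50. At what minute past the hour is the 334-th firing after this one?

334·45 = 15030.
15030 = 250·60 + 30, so 15030 mod 60 = 30.
(50 + 30) mod 60 = 20.

20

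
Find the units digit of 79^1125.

The units digit of 79^n cycles with period 2: 9, 1, …
1125 leaves remainder 1 on division by 2, so 79^1125 ends in 9.

9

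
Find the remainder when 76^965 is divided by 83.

54

Successive squares of 76 mod 83: 76^1≡76, 76^2≡49, 76^4≡77, 76^8≡36, 76^16≡51, 76^32≡28, 76^64≡37, 76^128≡41, 76^256≡21, 76^512≡26.
Since 965 = 1 + 4 + 64 + 128 + 256 + 512 in binary, 76^965 ≡ 76·77·37·41·21·26 ≡ 54 (mod 83).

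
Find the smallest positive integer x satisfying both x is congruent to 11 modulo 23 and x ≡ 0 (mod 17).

34

x ≡ 0 (mod 17) gives x ∈ {0, 17, 34}.
The first of these with x mod 23 = 11 is 34.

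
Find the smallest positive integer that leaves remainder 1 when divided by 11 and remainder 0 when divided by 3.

x ≡ 0 (mod 3) gives x ∈ {0, 3, 6, 9, 12}.
The first of these with x mod 11 = 1 is 12.

12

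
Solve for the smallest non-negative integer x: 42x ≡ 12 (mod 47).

7

The inverse of 42 mod 47 is 28 (since 42·28 = 1176 ≡ 1).
Multiplying both sides by 28: x ≡ 28·12 = 336 ≡ 7 (mod 47).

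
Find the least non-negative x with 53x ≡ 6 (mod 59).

58

The inverse of 53 mod 59 is 49 (since 53·49 = 2597 ≡ 1).
Multiplying both sides by 49: x ≡ 49·6 = 294 ≡ 58 (mod 59).
Check: 53·58 = 3074 = 52·59 + 6.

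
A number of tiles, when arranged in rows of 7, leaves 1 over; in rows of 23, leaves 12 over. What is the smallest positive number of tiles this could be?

x ≡ 1 (mod 7) gives x ∈ {1, 8, 15, 22, 29, 36, 43, 50, …}.
The first of these with x mod 23 = 12 is 127.

127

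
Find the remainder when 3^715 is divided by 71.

20

Square-and-reduce mod 71: 3^1≡3, 3^2≡9, 3^4≡10, 3^8≡29, 3^16≡60, 3^32≡50, 3^64≡15, 3^128≡12, 3^256≡2, 3^512≡4.
715 = 1 + 2 + 8 + 64 + 128 + 512, so 3^715 ≡ 3·9·29·15·12·4 ≡ 20 (mod 71).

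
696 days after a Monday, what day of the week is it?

Dividing 696 by 7 gives quotient 99 and remainder 3.
Monday + 3 days → Thursday.

Thursday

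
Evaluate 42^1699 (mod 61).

Square-and-reduce mod 61: 42^1≡42, 42^2≡56, 42^4≡25, 42^8≡15, 42^16≡42, 42^32≡56, 42^64≡25, 42^128≡15, 42^256≡42, 42^512≡56, 42^1024≡25.
1699 = 1 + 2 + 32 + 128 + 512 + 1024, so 42^1699 ≡ 42·56·56·15·56·25 ≡ 25 (mod 61).

25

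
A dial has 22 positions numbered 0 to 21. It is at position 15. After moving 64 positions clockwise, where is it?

64 − 2·22 = 20, so 64 ≡ 20 (mod 22).
(15 + 20) mod 22 = 13.

13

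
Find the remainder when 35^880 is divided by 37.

9

Square-and-reduce mod 37: 35^1≡35, 35^2≡4, 35^4≡16, 35^8≡34, 35^16≡9, 35^32≡7, 35^64≡12, 35^128≡33, 35^256≡16, 35^512≡34.
Since 880 = 16 + 32 + 64 + 256 + 512 in binary, 35^880 ≡ 9·7·12·16·34 ≡ 9 (mod 37).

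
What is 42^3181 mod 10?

Powers of 2 mod 10 repeat with period 4: 2, 4, 8, 6.
3181 mod 4 = 1, so the last digit matches 2^1 = 2.

2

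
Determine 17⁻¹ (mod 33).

17·2 = 34 = 1·33 + 1, so 17⁻¹ ≡ 2 (mod 33).

2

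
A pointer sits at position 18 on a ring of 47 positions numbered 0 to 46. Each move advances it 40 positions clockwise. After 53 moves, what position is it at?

53·40 = 2120.
2120 − 45·47 = 5, so 2120 ≡ 5 (mod 47).
(18 + 5) mod 47 = 23.

23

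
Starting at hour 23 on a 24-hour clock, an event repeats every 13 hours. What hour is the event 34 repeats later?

34·13 = 442.
442 − 18·24 = 10, so 442 ≡ 10 (mod 24).
(23 + 10) mod 24 = 9.

9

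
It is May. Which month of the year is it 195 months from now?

August

195 − 16·12 = 3, so 195 ≡ 3 (mod 12).
May + 3 months → August.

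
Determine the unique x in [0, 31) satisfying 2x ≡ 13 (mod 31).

The inverse of 2 mod 31 is 16 (since 2·16 = 32 ≡ 1).
So x ≡ 16·13 = 208 ≡ 22 (mod 31).
Check: 2·22 = 44 = 1·31 + 13.

22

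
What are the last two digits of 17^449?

97

Successive squares of 17 mod 100: 17^1≡17, 17^2≡89, 17^4≡21, 17^8≡41, 17^16≡81, 17^32≡61, 17^64≡21, 17^128≡41, 17^256≡81.
449 = 1 + 64 + 128 + 256, so 17^449 ≡ 17·21·41·81 ≡ 97 (mod 100).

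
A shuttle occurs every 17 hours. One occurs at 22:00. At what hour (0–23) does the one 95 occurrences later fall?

5

95·17 = 1615.
1615 − 67·24 = 7, so 1615 ≡ 7 (mod 24).
(22 + 7) mod 24 = 5.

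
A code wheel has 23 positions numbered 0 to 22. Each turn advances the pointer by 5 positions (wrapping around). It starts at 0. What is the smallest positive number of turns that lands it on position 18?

5⁻¹ ≡ 14 (mod 23) because 5·14 = 70 = 3·23 + 1.
Multiplying both sides by 14: x ≡ 14·18 = 252 ≡ 22 (mod 23).
Check: 5·22 = 110 = 4·23 + 18.

22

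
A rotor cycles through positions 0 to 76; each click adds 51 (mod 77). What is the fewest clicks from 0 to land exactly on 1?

74

51·74 = 3774 = 49·77 + 1, so 51⁻¹ ≡ 74 (mod 77).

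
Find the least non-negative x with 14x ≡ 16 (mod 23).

14⁻¹ ≡ 5 (mod 23) because 14·5 = 70 = 3·23 + 1.
So x ≡ 5·16 = 80 ≡ 11 (mod 23).
Check: 14·11 = 154 = 6·23 + 16.

11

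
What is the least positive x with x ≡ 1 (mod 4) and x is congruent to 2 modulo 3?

x ≡ 2 (mod 3) gives x ∈ {2, 5}.
The first of these with x mod 4 = 1 is 5.

5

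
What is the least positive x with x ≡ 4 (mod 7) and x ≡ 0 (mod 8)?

Since 8·1 ≡ 1 (mod 7), take x = 0 + 8·((4−0)·1 mod 7) = 0 + 8·4 = 32.
Check: 32 mod 7 = 4, 32 mod 8 = 0.

32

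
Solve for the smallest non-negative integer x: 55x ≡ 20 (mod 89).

The inverse of 55 mod 89 is 34 (since 55·34 = 1870 ≡ 1).
So x ≡ 34·20 = 680 ≡ 57 (mod 89).

57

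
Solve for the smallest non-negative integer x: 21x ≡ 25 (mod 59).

4

21⁻¹ ≡ 45 (mod 59) because 21·45 = 945 = 16·59 + 1.
So x ≡ 45·25 = 1125 ≡ 4 (mod 59).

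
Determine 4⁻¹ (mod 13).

10

13 = 3·4 + 1
4 = 4·1 + 0
Back-substituting gives 4·10 ≡ 1 (mod 13).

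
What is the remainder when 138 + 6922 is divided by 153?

22

6922 mod 153 = 37 (since 45·153 = 6885).
(138 + 37) mod 153 = 22.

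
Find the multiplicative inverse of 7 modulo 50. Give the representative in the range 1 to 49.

50 = 7·7 + 1
7 = 7·1 + 0
Back-substituting gives 7·43 ≡ 1 (mod 50).

43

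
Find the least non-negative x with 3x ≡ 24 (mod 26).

The inverse of 3 mod 26 is 9 (since 3·9 = 27 ≡ 1).
So x ≡ 9·24 = 216 ≡ 8 (mod 26).

8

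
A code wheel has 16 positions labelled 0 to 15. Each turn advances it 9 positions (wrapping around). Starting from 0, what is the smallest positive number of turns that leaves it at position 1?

9

16 = 1·9 + 7
9 = 1·7 + 2
7 = 3·2 + 1
2 = 2·1 + 0
Back-substituting gives 9·9 ≡ 1 (mod 16).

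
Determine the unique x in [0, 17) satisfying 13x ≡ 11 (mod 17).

10

The inverse of 13 mod 17 is 4 (since 13·4 = 52 ≡ 1).
Multiplying both sides by 4: x ≡ 4·11 = 44 ≡ 10 (mod 17).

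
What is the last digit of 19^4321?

9

Powers of 9 mod 10 repeat with period 2: 9, 1.
4321 mod 2 = 1, so the last digit matches 9^1 = 9.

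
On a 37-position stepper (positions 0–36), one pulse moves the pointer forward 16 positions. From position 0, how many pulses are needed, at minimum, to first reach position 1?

7

37 = 2·16 + 5
16 = 3·5 + 1
5 = 5·1 + 0
Back-substituting gives 16·7 ≡ 1 (mod 37).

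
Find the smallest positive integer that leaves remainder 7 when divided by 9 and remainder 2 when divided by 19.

97

Since 19·1 ≡ 1 (mod 9), take x = 2 + 19·((7−2)·1 mod 9) = 2 + 19·5 = 97.
Check: 97 mod 9 = 7, 97 mod 19 = 2.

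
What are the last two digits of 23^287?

Square-and-reduce mod 100: 23^1≡23, 23^2≡29, 23^4≡41, 23^8≡81, 23^16≡61, 23^32≡21, 23^64≡41, 23^128≡81, 23^256≡61.
287 = 1 + 2 + 4 + 8 + 16 + 256, so 23^287 ≡ 23·29·41·81·61·61 ≡ 47 (mod 100).

47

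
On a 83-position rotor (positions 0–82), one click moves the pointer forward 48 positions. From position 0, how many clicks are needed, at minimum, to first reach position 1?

64

48·64 = 3072 = 37·83 + 1, so 48⁻¹ ≡ 64 (mod 83).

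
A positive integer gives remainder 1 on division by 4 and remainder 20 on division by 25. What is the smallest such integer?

x ≡ 1 (mod 4) gives x ∈ {1, 5, 9, 13, 17, 21, 25, 29, …}.
The first of these with x mod 25 = 20 is 45.

45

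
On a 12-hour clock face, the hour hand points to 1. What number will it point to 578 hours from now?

578 − 48·12 = 2, so 578 ≡ 2 (mod 12).
1 + 2 → 3 on a 12-hour dial.

3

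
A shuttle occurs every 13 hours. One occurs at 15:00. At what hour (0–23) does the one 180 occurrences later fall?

180·13 = 2340.
2340 = 97·24 + 12, so 2340 mod 24 = 12.
(15 + 12) mod 24 = 3.

3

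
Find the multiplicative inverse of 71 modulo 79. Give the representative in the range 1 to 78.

69

71·69 = 4899 = 62·79 + 1, so 71⁻¹ ≡ 69 (mod 79).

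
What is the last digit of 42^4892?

Powers of 2 mod 10 repeat with period 4: 2, 4, 8, 6.
4892 leaves remainder 0 on division by 4, so 42^4892 ends in 6.

6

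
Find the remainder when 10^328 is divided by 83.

Successive squares of 10 mod 83: 10^1≡10, 10^2≡17, 10^4≡40, 10^8≡23, 10^16≡31, 10^32≡48, 10^64≡63, 10^128≡68, 10^256≡59.
328 = 8 + 64 + 256, so 10^328 ≡ 23·63·59 ≡ 1 (mod 83).

1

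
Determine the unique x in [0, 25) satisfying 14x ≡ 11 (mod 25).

24

The inverse of 14 mod 25 is 9 (since 14·9 = 126 ≡ 1).
So x ≡ 9·11 = 99 ≡ 24 (mod 25).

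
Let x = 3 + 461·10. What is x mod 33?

461·10 = 4610.
4610 mod 33 = 23 (since 139·33 = 4587).
(3 + 23) mod 33 = 26.

26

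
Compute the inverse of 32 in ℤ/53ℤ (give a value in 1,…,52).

5

53 = 1·32 + 21
32 = 1·21 + 11
21 = 1·11 + 10
11 = 1·10 + 1
10 = 10·1 + 0
Back-substituting gives 32·5 ≡ 1 (mod 53).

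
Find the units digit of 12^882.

4

Last digits of 2^n: 2, 4, 8, 6 (period 4).
882 leaves remainder 2 on division by 4, so 12^882 ends in 4.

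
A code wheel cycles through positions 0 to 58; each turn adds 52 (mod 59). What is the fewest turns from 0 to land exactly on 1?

42

52·42 = 2184 = 37·59 + 1, so 52⁻¹ ≡ 42 (mod 59).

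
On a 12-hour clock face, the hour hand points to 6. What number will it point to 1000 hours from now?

1000 = 83·12 + 4, so 1000 mod 12 = 4.
6 + 4 → 10 on a 12-hour dial.

10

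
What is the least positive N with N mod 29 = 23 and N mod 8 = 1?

Since 8·11 ≡ 1 (mod 29), take x = 1 + 8·((23−1)·11 mod 29) = 1 + 8·10 = 81.
Check: 81 mod 29 = 23, 81 mod 8 = 1.

81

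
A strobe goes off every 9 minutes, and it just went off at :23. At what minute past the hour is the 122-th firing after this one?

41

122·9 = 1098.
1098 mod 60 = 18 (since 18·60 = 1080).
(23 + 18) mod 60 = 41.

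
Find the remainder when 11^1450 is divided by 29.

13

Square-and-reduce mod 29: 11^1≡11, 11^2≡5, 11^4≡25, 11^8≡16, 11^16≡24, 11^32≡25, 11^64≡16, 11^128≡24, 11^256≡25, 11^512≡16, 11^1024≡24.
Since 1450 = 2 + 8 + 32 + 128 + 256 + 1024 in binary, 11^1450 ≡ 5·16·25·24·25·24 ≡ 13 (mod 29).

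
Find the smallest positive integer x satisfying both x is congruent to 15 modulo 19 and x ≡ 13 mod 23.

243

x ≡ 15 (mod 19) gives x ∈ {15, 34, 53, 72, 91, 110, 129, 148, …}.
The first of these with x mod 23 = 13 is 243.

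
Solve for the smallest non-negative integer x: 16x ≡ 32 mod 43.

The inverse of 16 mod 43 is 35 (since 16·35 = 560 ≡ 1).
So x ≡ 35·32 = 1120 ≡ 2 (mod 43).

2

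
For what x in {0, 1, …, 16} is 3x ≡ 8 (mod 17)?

The inverse of 3 mod 17 is 6 (since 3·6 = 18 ≡ 1).
Multiplying both sides by 6: x ≡ 6·8 = 48 ≡ 14 (mod 17).

14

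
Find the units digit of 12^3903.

The units digit of 12^n cycles with period 4: 2, 4, 8, 6, …
3903 mod 4 = 3, so the last digit matches 2^3 = 8.

8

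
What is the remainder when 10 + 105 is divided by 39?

37

105 mod 39 = 27 (since 2·39 = 78).
(10 + 27) mod 39 = 37.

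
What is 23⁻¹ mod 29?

29 = 1·23 + 6
23 = 3·6 + 5
6 = 1·5 + 1
5 = 5·1 + 0
Back-substituting gives 23·24 ≡ 1 (mod 29).

24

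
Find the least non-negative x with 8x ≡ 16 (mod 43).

2

8⁻¹ ≡ 27 (mod 43) because 8·27 = 216 = 5·43 + 1.
Multiplying both sides by 27: x ≡ 27·16 = 432 ≡ 2 (mod 43).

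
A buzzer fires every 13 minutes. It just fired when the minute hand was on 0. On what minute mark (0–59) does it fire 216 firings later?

216·13 = 2808.
2808 mod 60 = 48 (since 46·60 = 2760).
(0 + 48) mod 60 = 48.

48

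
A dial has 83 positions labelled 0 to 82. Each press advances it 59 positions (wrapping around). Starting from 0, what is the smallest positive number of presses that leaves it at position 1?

38

83 = 1·59 + 24
59 = 2·24 + 11
24 = 2·11 + 2
11 = 5·2 + 1
2 = 2·1 + 0
Back-substituting gives 59·38 ≡ 1 (mod 83).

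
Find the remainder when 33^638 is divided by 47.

28

By repeated squaring mod 47: 33^1≡33, 33^2≡8, 33^4≡17, 33^8≡7, 33^16≡2, 33^32≡4, 33^64≡16, 33^128≡21, 33^256≡18, 33^512≡42.
Since 638 = 2 + 4 + 8 + 16 + 32 + 64 + 512 in binary, 33^638 ≡ 8·17·7·2·4·16·42 ≡ 28 (mod 47).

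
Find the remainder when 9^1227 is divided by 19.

Square-and-reduce mod 19: 9^1≡9, 9^2≡5, 9^4≡6, 9^8≡17, 9^16≡4, 9^32≡16, 9^64≡9, 9^128≡5, 9^256≡6, 9^512≡17, 9^1024≡4.
Since 1227 = 1 + 2 + 8 + 64 + 128 + 1024 in binary, 9^1227 ≡ 9·5·17·9·5·4 ≡ 7 (mod 19).

7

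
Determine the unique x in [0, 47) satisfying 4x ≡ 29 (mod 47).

The inverse of 4 mod 47 is 12 (since 4·12 = 48 ≡ 1).
So x ≡ 12·29 = 348 ≡ 19 (mod 47).

19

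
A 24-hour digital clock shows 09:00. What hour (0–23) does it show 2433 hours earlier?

2433 mod 24 = 9 (since 101·24 = 2424).
(9 − 9) mod 24 = 0.

0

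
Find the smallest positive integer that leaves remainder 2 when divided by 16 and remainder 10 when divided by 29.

242

Since 29·5 ≡ 1 (mod 16), take x = 10 + 29·((2−10)·5 mod 16) = 10 + 29·8 = 242.
Check: 242 mod 16 = 2, 242 mod 29 = 10.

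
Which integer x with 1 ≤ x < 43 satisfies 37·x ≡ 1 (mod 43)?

43 = 1·37 + 6
37 = 6·6 + 1
6 = 6·1 + 0
Back-substituting gives 37·7 ≡ 1 (mod 43).

7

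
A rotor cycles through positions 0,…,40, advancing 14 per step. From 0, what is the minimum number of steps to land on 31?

The inverse of 14 mod 41 is 3 (since 14·3 = 42 ≡ 1).
Multiplying both sides by 3: x ≡ 3·31 = 93 ≡ 11 (mod 41).

11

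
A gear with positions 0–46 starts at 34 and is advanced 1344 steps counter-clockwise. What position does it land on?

6

Dividing 1344 by 47 gives quotient 28 and remainder 28.
(34 − 28) mod 47 = 6.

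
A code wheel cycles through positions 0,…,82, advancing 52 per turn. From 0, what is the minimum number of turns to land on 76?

27

52⁻¹ ≡ 8 (mod 83) because 52·8 = 416 = 5·83 + 1.
Multiplying both sides by 8: x ≡ 8·76 = 608 ≡ 27 (mod 83).
Check: 52·27 = 1404 = 16·83 + 76.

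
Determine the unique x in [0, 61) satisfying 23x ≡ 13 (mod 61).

43

The inverse of 23 mod 61 is 8 (since 23·8 = 184 ≡ 1).
Multiplying both sides by 8: x ≡ 8·13 = 104 ≡ 43 (mod 61).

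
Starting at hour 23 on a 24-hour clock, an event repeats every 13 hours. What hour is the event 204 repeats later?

11

204·13 = 2652.
Dividing 2652 by 24 gives quotient 110 and remainder 12.
(23 + 12) mod 24 = 11.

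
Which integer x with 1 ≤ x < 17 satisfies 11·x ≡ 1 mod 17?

11·14 = 154 = 9·17 + 1, so 11⁻¹ ≡ 14 (mod 17).

14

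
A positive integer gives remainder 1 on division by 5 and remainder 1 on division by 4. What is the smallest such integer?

1

Since 4·4 ≡ 1 (mod 5), take x = 1 + 4·((1−1)·4 mod 5) = 1 + 4·0 = 1.
Check: 1 mod 5 = 1, 1 mod 4 = 1.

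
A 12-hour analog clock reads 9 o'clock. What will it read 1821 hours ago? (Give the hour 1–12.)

1821 mod 12 = 9 (since 151·12 = 1812).
9 − 9 → 12 on a 12-hour dial.

12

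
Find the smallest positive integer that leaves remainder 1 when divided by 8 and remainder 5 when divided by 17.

x ≡ 1 (mod 8) gives x ∈ {1, 9, 17, 25, 33, 41, 49, 57, …}.
The first of these with x mod 17 = 5 is 73.

73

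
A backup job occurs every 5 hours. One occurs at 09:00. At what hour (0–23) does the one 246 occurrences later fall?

246·5 = 1230.
1230 − 51·24 = 6, so 1230 ≡ 6 (mod 24).
(9 + 6) mod 24 = 15.

15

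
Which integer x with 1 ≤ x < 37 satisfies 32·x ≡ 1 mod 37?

22

37 = 1·32 + 5
32 = 6·5 + 2
5 = 2·2 + 1
2 = 2·1 + 0
Back-substituting gives 32·22 ≡ 1 (mod 37).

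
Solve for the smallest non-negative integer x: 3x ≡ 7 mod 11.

3⁻¹ ≡ 4 (mod 11) because 3·4 = 12 = 1·11 + 1.
So x ≡ 4·7 = 28 ≡ 6 (mod 11).

6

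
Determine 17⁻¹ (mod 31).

11

31 = 1·17 + 14
17 = 1·14 + 3
14 = 4·3 + 2
3 = 1·2 + 1
2 = 2·1 + 0
Back-substituting gives 17·11 ≡ 1 (mod 31).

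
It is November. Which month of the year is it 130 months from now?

130 − 10·12 = 10, so 130 ≡ 10 (mod 12).
November + 10 months → September.

September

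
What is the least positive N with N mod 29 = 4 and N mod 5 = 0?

120

x ≡ 0 (mod 5) gives x ∈ {0, 5, 10, 15, 20, 25, 30, 35, …}.
The first of these with x mod 29 = 4 is 120.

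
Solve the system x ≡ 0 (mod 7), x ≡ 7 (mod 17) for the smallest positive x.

x ≡ 0 (mod 7) gives x ∈ {0, 7}.
The first of these with x mod 17 = 7 is 7.

7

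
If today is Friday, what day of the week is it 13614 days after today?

Thursday

13614 mod 7 = 6 (since 1944·7 = 13608).
Friday + 6 days → Thursday.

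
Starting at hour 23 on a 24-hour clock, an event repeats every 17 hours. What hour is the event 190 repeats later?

13

190·17 = 3230.
3230 = 134·24 + 14, so 3230 mod 24 = 14.
(23 + 14) mod 24 = 13.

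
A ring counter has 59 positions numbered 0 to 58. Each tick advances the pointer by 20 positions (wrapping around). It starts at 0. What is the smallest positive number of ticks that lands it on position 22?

7

The inverse of 20 mod 59 is 3 (since 20·3 = 60 ≡ 1).
So x ≡ 3·22 = 66 ≡ 7 (mod 59).
Check: 20·7 = 140 = 2·59 + 22.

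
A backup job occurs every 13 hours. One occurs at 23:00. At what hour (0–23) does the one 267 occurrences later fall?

14

267·13 = 3471.
3471 − 144·24 = 15, so 3471 ≡ 15 (mod 24).
(23 + 15) mod 24 = 14.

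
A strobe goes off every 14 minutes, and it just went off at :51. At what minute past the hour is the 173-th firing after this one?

173·14 = 2422.
Dividing 2422 by 60 gives quotient 40 and remainder 22.
(51 + 22) mod 60 = 13.

13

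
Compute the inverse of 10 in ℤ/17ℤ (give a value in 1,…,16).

17 = 1·10 + 7
10 = 1·7 + 3
7 = 2·3 + 1
3 = 3·1 + 0
Back-substituting gives 10·12 ≡ 1 (mod 17).

12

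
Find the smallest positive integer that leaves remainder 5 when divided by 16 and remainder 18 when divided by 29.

453

Since 29·5 ≡ 1 (mod 16), take x = 18 + 29·((5−18)·5 mod 16) = 18 + 29·15 = 453.
Check: 453 mod 16 = 5, 453 mod 29 = 18.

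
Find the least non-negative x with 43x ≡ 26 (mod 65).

52

The inverse of 43 mod 65 is 62 (since 43·62 = 2666 ≡ 1).
Multiplying both sides by 62: x ≡ 62·26 = 1612 ≡ 52 (mod 65).
Check: 43·52 = 2236 = 34·65 + 26.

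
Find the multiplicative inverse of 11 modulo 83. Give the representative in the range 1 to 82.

83 = 7·11 + 6
11 = 1·6 + 5
6 = 1·5 + 1
5 = 5·1 + 0
Back-substituting gives 11·68 ≡ 1 (mod 83).

68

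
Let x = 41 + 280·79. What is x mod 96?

280·79 = 22120.
22120 − 230·96 = 40, so 22120 ≡ 40 (mod 96).
(41 + 40) mod 96 = 81.

81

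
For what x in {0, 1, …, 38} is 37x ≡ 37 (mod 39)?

The inverse of 37 mod 39 is 19 (since 37·19 = 703 ≡ 1).
So x ≡ 19·37 = 703 ≡ 1 (mod 39).
Check: 37·1 = 37 = 0·39 + 37.

1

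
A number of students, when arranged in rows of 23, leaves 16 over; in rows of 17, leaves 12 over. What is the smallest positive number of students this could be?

x ≡ 12 (mod 17) gives x ∈ {12, 29, 46, 63, 80, 97, 114, 131}.
The first of these with x mod 23 = 16 is 131.

131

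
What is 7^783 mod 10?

3

Last digits of 7^n: 7, 9, 3, 1 (period 4).
783 mod 4 = 3, so the last digit matches 7^3 = 3.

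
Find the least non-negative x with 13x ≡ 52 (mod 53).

4

13⁻¹ ≡ 49 (mod 53) because 13·49 = 637 = 12·53 + 1.
Multiplying both sides by 49: x ≡ 49·52 = 2548 ≡ 4 (mod 53).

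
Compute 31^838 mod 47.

Successive squares of 31 mod 47: 31^1≡31, 31^2≡21, 31^4≡18, 31^8≡42, 31^16≡25, 31^32≡14, 31^64≡8, 31^128≡17, 31^256≡7, 31^512≡2.
838 = 2 + 4 + 64 + 256 + 512, so 31^838 ≡ 21·18·8·7·2 ≡ 36 (mod 47).

36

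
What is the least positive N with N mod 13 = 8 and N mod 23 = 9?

x ≡ 8 (mod 13) gives x ∈ {8, 21, 34, 47, 60, 73, 86, 99, …}.
The first of these with x mod 23 = 9 is 216.

216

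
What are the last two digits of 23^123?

67

By repeated squaring mod 100: 23^1≡23, 23^2≡29, 23^4≡41, 23^8≡81, 23^16≡61, 23^32≡21, 23^64≡41.
Since 123 = 1 + 2 + 8 + 16 + 32 + 64 in binary, 23^123 ≡ 23·29·81·61·21·41 ≡ 67 (mod 100).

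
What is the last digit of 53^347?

7

The units digit of 53^n cycles with period 4: 3, 9, 7, 1, …
347 leaves remainder 3 on division by 4, so 53^347 ends in 7.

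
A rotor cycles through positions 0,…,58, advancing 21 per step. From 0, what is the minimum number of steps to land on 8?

6

The inverse of 21 mod 59 is 45 (since 21·45 = 945 ≡ 1).
So x ≡ 45·8 = 360 ≡ 6 (mod 59).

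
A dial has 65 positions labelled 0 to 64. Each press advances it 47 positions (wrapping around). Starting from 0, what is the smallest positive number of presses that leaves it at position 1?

47·18 = 846 = 13·65 + 1, so 47⁻¹ ≡ 18 (mod 65).

18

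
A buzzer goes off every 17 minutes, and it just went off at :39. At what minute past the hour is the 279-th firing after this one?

279·17 = 4743.
4743 mod 60 = 3 (since 79·60 = 4740).
(39 + 3) mod 60 = 42.

42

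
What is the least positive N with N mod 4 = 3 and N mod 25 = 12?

87

Since 25·1 ≡ 1 (mod 4), take x = 12 + 25·((3−12)·1 mod 4) = 12 + 25·3 = 87.
Check: 87 mod 4 = 3, 87 mod 25 = 12.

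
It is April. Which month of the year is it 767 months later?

March

767 = 63·12 + 11, so 767 mod 12 = 11.
April + 11 months → March.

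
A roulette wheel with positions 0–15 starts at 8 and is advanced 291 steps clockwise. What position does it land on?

291 mod 16 = 3 (since 18·16 = 288).
(8 + 3) mod 16 = 11.

11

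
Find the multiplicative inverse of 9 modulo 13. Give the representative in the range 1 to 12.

3

9·3 = 27 = 2·13 + 1, so 9⁻¹ ≡ 3 (mod 13).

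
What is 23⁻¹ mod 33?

33 = 1·23 + 10
23 = 2·10 + 3
10 = 3·3 + 1
3 = 3·1 + 0
Back-substituting gives 23·23 ≡ 1 (mod 33).

23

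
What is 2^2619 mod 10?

8

The units digit of 2^n cycles with period 4: 2, 4, 8, 6, …
2619 mod 4 = 3, so the last digit matches 2^3 = 8.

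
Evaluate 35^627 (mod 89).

Successive squares of 35 mod 89: 35^1≡35, 35^2≡68, 35^4≡85, 35^8≡16, 35^16≡78, 35^32≡32, 35^64≡45, 35^128≡67, 35^256≡39, 35^512≡8.
627 = 1 + 2 + 16 + 32 + 64 + 512, so 35^627 ≡ 35·68·78·32·45·8 ≡ 77 (mod 89).

77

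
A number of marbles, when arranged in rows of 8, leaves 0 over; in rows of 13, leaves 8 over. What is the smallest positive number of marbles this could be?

Since 13·5 ≡ 1 (mod 8), take x = 8 + 13·((0−8)·5 mod 8) = 8 + 13·0 = 8.
Check: 8 mod 8 = 0, 8 mod 13 = 8.

8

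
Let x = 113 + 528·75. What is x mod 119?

528·75 = 39600.
39600 = 332·119 + 92, so 39600 mod 119 = 92.
(113 + 92) mod 119 = 86.

86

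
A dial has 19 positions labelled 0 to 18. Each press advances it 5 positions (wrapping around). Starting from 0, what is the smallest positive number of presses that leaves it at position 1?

19 = 3·5 + 4
5 = 1·4 + 1
4 = 4·1 + 0
Back-substituting gives 5·4 ≡ 1 (mod 19).

4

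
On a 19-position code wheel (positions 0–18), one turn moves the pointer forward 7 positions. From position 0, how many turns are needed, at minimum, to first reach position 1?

7·11 = 77 = 4·19 + 1, so 7⁻¹ ≡ 11 (mod 19).

11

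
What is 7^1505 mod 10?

7

Powers of 7 mod 10 repeat with period 4: 7, 9, 3, 1.
1505 leaves remainder 1 on division by 4, so 7^1505 ends in 7.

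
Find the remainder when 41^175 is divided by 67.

63

Square-and-reduce mod 67: 41^1≡41, 41^2≡6, 41^4≡36, 41^8≡23, 41^16≡60, 41^32≡49, 41^64≡56, 41^128≡54.
175 = 1 + 2 + 4 + 8 + 32 + 128, so 41^175 ≡ 41·6·36·23·49·54 ≡ 63 (mod 67).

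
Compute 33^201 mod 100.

Successive squares of 33 mod 100: 33^1≡33, 33^2≡89, 33^4≡21, 33^8≡41, 33^16≡81, 33^32≡61, 33^64≡21, 33^128≡41.
Since 201 = 1 + 8 + 64 + 128 in binary, 33^201 ≡ 33·41·21·41 ≡ 33 (mod 100).

33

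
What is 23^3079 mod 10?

7

Last digits of 3^n: 3, 9, 7, 1 (period 4).
3079 leaves remainder 3 on division by 4, so 23^3079 ends in 7.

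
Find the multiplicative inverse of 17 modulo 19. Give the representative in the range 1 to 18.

17·9 = 153 = 8·19 + 1, so 17⁻¹ ≡ 9 (mod 19).

9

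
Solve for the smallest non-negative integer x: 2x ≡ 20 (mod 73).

10

2⁻¹ ≡ 37 (mod 73) because 2·37 = 74 = 1·73 + 1.
Multiplying both sides by 37: x ≡ 37·20 = 740 ≡ 10 (mod 73).
Check: 2·10 = 20 = 0·73 + 20.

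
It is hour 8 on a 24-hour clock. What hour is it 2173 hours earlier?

19

2173 − 90·24 = 13, so 2173 ≡ 13 (mod 24).
(8 − 13) mod 24 = 19.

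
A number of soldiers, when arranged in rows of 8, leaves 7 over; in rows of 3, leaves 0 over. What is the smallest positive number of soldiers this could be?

x ≡ 0 (mod 3) gives x ∈ {0, 3, 6, 9, 12, 15}.
The first of these with x mod 8 = 7 is 15.

15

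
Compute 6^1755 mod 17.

By repeated squaring mod 17: 6^1≡6, 6^2≡2, 6^4≡4, 6^8≡16, 6^16≡1, 6^32≡1, 6^64≡1, 6^128≡1, 6^256≡1, 6^512≡1, 6^1024≡1.
1755 = 1 + 2 + 8 + 16 + 64 + 128 + 512 + 1024, so 6^1755 ≡ 6·2·16·1·1·1·1·1 ≡ 5 (mod 17).

5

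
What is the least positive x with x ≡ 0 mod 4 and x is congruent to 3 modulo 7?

x ≡ 0 (mod 4) gives x ∈ {0, 4, 8, 12, 16, 20, 24}.
The first of these with x mod 7 = 3 is 24.

24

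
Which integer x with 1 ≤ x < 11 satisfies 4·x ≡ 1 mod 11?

3

4·3 = 12 = 1·11 + 1, so 4⁻¹ ≡ 3 (mod 11).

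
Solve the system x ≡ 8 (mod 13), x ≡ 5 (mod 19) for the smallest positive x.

138

Since 19·11 ≡ 1 (mod 13), take x = 5 + 19·((8−5)·11 mod 13) = 5 + 19·7 = 138.
Check: 138 mod 13 = 8, 138 mod 19 = 5.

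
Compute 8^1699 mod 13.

By repeated squaring mod 13: 8^1≡8, 8^2≡12, 8^4≡1, 8^8≡1, 8^16≡1, 8^32≡1, 8^64≡1, 8^128≡1, 8^256≡1, 8^512≡1, 8^1024≡1.
Since 1699 = 1 + 2 + 32 + 128 + 512 + 1024 in binary, 8^1699 ≡ 8·12·1·1·1·1 ≡ 5 (mod 13).

5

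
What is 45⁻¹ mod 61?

61 = 1·45 + 16
45 = 2·16 + 13
16 = 1·13 + 3
13 = 4·3 + 1
3 = 3·1 + 0
Back-substituting gives 45·19 ≡ 1 (mod 61).

19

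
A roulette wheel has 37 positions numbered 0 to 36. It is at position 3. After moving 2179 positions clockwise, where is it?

36

2179 − 58·37 = 33, so 2179 ≡ 33 (mod 37).
(3 + 33) mod 37 = 36.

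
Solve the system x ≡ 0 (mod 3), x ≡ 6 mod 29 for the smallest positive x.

6

Since 29·2 ≡ 1 (mod 3), take x = 6 + 29·((0−6)·2 mod 3) = 6 + 29·0 = 6.
Check: 6 mod 3 = 0, 6 mod 29 = 6.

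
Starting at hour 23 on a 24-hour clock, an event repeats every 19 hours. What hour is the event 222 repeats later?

17

222·19 = 4218.
4218 − 175·24 = 18, so 4218 ≡ 18 (mod 24).
(23 + 18) mod 24 = 17.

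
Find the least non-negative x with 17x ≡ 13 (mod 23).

17⁻¹ ≡ 19 (mod 23) because 17·19 = 323 = 14·23 + 1.
So x ≡ 19·13 = 247 ≡ 17 (mod 23).

17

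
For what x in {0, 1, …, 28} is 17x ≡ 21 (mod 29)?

20

17⁻¹ ≡ 12 (mod 29) because 17·12 = 204 = 7·29 + 1.
So x ≡ 12·21 = 252 ≡ 20 (mod 29).
Check: 17·20 = 340 = 11·29 + 21.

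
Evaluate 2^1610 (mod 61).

14

Square-and-reduce mod 61: 2^1≡2, 2^2≡4, 2^4≡16, 2^8≡12, 2^16≡22, 2^32≡57, 2^64≡16, 2^128≡12, 2^256≡22, 2^512≡57, 2^1024≡16.
Since 1610 = 2 + 8 + 64 + 512 + 1024 in binary, 2^1610 ≡ 4·12·16·57·16 ≡ 14 (mod 61).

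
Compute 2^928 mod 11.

3

Successive squares of 2 mod 11: 2^1≡2, 2^2≡4, 2^4≡5, 2^8≡3, 2^16≡9, 2^32≡4, 2^64≡5, 2^128≡3, 2^256≡9, 2^512≡4.
Since 928 = 32 + 128 + 256 + 512 in binary, 2^928 ≡ 4·3·9·4 ≡ 3 (mod 11).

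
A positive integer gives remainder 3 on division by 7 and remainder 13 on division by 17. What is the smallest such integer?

115

x ≡ 3 (mod 7) gives x ∈ {3, 10, 17, 24, 31, 38, 45, 52, …}.
The first of these with x mod 17 = 13 is 115.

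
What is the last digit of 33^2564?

Powers of 3 mod 10 repeat with period 4: 3, 9, 7, 1.
2564 leaves remainder 0 on division by 4, so 33^2564 ends in 1.

1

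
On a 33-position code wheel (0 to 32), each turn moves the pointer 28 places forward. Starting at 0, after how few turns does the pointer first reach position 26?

The inverse of 28 mod 33 is 13 (since 28·13 = 364 ≡ 1).
Multiplying both sides by 13: x ≡ 13·26 = 338 ≡ 8 (mod 33).

8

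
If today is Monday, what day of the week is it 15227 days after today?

Wednesday

Dividing 15227 by 7 gives quotient 2175 and remainder 2.
Monday + 2 days → Wednesday.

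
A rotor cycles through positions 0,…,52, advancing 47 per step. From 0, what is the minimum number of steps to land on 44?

47⁻¹ ≡ 44 (mod 53) because 47·44 = 2068 = 39·53 + 1.
So x ≡ 44·44 = 1936 ≡ 28 (mod 53).
Check: 47·28 = 1316 = 24·53 + 44.

28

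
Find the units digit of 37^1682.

Powers of 7 mod 10 repeat with period 4: 7, 9, 3, 1.
1682 leaves remainder 2 on division by 4, so 37^1682 ends in 9.

9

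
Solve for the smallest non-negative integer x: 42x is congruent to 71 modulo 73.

66

42⁻¹ ≡ 40 (mod 73) because 42·40 = 1680 = 23·73 + 1.
Multiplying both sides by 40: x ≡ 40·71 = 2840 ≡ 66 (mod 73).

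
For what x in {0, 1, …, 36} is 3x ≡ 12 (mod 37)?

3⁻¹ ≡ 25 (mod 37) because 3·25 = 75 = 2·37 + 1.
So x ≡ 25·12 = 300 ≡ 4 (mod 37).
Check: 3·4 = 12 = 0·37 + 12.

4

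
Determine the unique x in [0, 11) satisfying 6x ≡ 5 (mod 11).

The inverse of 6 mod 11 is 2 (since 6·2 = 12 ≡ 1).
So x ≡ 2·5 = 10 ≡ 10 (mod 11).

10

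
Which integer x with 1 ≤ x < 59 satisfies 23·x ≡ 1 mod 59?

59 = 2·23 + 13
23 = 1·13 + 10
13 = 1·10 + 3
10 = 3·3 + 1
3 = 3·1 + 0
Back-substituting gives 23·18 ≡ 1 (mod 59).

18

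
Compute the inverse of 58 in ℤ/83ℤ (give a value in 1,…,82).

83 = 1·58 + 25
58 = 2·25 + 8
25 = 3·8 + 1
8 = 8·1 + 0
Back-substituting gives 58·73 ≡ 1 (mod 83).

73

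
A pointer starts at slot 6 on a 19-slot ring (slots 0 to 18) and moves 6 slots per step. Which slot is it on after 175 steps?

11

175·6 = 1050.
1050 mod 19 = 5 (since 55·19 = 1045).
(6 + 5) mod 19 = 11.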